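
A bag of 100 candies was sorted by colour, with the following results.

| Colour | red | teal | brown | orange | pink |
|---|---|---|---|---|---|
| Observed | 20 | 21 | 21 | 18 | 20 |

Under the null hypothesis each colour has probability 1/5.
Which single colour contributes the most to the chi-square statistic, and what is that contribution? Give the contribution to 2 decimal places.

orange, 0.20

Under H₀ each category has probability 1/5, so each expected count is 100/5 = 20.
red: (20 − 20)²/20 = 0/20 = 0.000
teal: (21 − 20)²/20 = 1/20 = 0.050
brown: (21 − 20)²/20 = 1/20 = 0.050
orange: (18 − 20)²/20 = 4/20 = 0.200
pink: (20 − 20)²/20 = 0/20 = 0.000
The largest term is for orange: 0.20.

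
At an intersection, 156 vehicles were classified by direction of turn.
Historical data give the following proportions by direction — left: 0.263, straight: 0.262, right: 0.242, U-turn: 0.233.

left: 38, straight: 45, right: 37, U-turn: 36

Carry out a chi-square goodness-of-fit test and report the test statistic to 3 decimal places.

0.659

Expected counts E_i = n·p_i: 156×0.263 = 41.028, 156×0.262 = 40.872, 156×0.242 = 37.752, 156×0.233 = 36.348.
χ² = (38−41.028)²/41.028 + (45−40.872)²/40.872 + (37−37.752)²/37.752 + (36−36.348)²/36.348
   = 0.2235 + 0.4169 + 0.0150 + 0.0033
Sum = 0.659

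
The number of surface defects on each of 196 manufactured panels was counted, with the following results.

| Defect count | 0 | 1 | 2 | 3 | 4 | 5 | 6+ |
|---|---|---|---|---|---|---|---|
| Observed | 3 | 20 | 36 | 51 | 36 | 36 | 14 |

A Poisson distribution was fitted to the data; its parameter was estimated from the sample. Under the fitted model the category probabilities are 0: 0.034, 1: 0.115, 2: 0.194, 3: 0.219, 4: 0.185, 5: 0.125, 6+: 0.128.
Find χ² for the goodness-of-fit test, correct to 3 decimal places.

Expected counts E_i = n·p_i: 196×0.034 = 6.664, 196×0.115 = 22.54, 196×0.194 = 38.024, 196×0.219 = 42.924, 196×0.185 = 36.26, 196×0.125 = 24.5, 196×0.128 = 25.088.
0: (3 − 6.664)²/6.664 = 13.424896/6.664 = 2.0145
1: (20 − 22.54)²/22.54 = 6.4516/22.54 = 0.2862
2: (36 − 38.024)²/38.024 = 4.096576/38.024 = 0.1077
3: (51 − 42.924)²/42.924 = 65.221776/42.924 = 1.5195
4: (36 − 36.26)²/36.26 = 0.0676/36.26 = 0.0019
5: (36 − 24.5)²/24.5 = 132.25/24.5 = 5.3980
6+: (14 − 25.088)²/25.088 = 122.943744/25.088 = 4.9005
Sum = 14.228

14.228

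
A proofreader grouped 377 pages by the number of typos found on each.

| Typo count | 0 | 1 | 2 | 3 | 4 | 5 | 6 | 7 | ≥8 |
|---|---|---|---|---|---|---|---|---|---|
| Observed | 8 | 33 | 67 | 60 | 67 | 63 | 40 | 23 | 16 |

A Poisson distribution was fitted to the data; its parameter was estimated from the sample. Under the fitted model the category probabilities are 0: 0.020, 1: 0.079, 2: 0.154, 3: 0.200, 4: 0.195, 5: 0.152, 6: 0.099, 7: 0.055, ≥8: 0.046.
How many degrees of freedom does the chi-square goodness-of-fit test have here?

There are k = 9 categories and 1 parameter estimated from the data, so df = 9 − 1 − 1 = 7.

7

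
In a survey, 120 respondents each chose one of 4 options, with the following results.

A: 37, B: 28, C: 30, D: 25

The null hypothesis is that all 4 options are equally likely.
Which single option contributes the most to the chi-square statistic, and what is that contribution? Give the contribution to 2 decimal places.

A, 1.63

Expected count for each of the 4 categories: 120/4 = 30.
χ² = (37−30)²/30 + (28−30)²/30 + (30−30)²/30 + (25−30)²/30
   = 1.633 + 0.133 + 0.000 + 0.833
The largest term is for A: 1.63.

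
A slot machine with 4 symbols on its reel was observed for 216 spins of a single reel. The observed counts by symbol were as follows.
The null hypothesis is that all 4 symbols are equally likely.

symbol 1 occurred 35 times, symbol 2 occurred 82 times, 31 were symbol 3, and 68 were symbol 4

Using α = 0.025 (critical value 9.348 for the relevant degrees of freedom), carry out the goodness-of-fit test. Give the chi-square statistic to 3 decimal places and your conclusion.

34.630; reject

Expected count for each of the 4 categories: 216/4 = 54.
symbol 1: (35 − 54)²/54 = 361/54 = 6.6852
symbol 2: (82 − 54)²/54 = 784/54 = 14.5185
symbol 3: (31 − 54)²/54 = 529/54 = 9.7963
symbol 4: (68 − 54)²/54 = 196/54 = 3.6296
Sum = 34.630
df = 3. Since 34.630 > 9.348, we reject H₀.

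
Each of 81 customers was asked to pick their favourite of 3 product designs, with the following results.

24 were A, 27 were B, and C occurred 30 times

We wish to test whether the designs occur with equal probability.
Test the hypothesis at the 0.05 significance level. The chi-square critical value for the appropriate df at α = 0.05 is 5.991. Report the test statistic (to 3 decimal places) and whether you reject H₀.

0.667; do not reject

Under H₀ each category has probability 1/3, so each expected count is 81/3 = 27.
cat         O        E   (O−E)²/E
A          24       27     0.3333
B          27       27     0.0000
C          30       27     0.3333
Sum = 0.667
df = 2. Since 0.667 < 5.991, we do not reject H₀.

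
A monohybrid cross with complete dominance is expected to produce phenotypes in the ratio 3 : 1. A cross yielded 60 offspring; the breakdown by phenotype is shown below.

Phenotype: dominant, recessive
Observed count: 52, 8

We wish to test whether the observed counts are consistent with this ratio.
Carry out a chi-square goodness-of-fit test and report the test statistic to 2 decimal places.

Ratio total = 4. Expected counts: 60×3/4 = 45, 60×1/4 = 15.
dominant: (52 − 45)²/45 = 49/45 = 1.089
recessive: (8 − 15)²/15 = 49/15 = 3.267
Sum = 4.36

4.36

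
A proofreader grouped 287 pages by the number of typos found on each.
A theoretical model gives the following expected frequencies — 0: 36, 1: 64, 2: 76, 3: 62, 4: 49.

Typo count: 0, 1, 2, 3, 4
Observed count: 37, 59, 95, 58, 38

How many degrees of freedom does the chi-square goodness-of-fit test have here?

There are k = 5 categories and no parameters were estimated from the data, so df = 5 − 1 = 4.

4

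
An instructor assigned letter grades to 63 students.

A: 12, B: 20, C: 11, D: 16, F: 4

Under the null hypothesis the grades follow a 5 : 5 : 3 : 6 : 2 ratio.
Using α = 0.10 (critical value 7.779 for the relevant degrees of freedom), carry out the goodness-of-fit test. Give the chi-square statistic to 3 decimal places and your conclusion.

Ratio total = 21. Expected counts: 63×5/21 = 15, 63×5/21 = 15, 63×3/21 = 9, 63×6/21 = 18, 63×2/21 = 6.
χ² = (12−15)²/15 + (20−15)²/15 + (11−9)²/9 + (16−18)²/18 + (4−6)²/6
   = 0.6000 + 1.6667 + 0.4444 + 0.2222 + 0.6667
Sum = 3.600
df = 4. Since 3.600 < 7.779, we do not reject H₀.

3.600; do not reject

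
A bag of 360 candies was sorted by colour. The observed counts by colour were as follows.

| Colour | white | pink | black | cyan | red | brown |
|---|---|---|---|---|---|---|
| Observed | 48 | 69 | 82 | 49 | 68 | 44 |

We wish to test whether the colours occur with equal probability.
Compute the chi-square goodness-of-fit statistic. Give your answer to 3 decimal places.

19.167

Under H₀ each category has probability 1/6, so each expected count is 360/6 = 60.
χ² = (48−60)²/60 + (69−60)²/60 + (82−60)²/60 + (49−60)²/60 + (68−60)²/60 + (44−60)²/60
   = 2.4000 + 1.3500 + 8.0667 + 2.0167 + 1.0667 + 4.2667
Sum = 19.167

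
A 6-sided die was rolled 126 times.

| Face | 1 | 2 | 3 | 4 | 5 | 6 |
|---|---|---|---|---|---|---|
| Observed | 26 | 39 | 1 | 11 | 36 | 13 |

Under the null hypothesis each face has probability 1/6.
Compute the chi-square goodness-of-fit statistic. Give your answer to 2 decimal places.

54.19

Expected count for each of the 6 categories: 126/6 = 21.
χ² = (26−21)²/21 + (39−21)²/21 + (1−21)²/21 + (11−21)²/21 + (36−21)²/21 + (13−21)²/21
   = 1.190 + 15.429 + 19.048 + 4.762 + 10.714 + 3.048
Sum = 54.19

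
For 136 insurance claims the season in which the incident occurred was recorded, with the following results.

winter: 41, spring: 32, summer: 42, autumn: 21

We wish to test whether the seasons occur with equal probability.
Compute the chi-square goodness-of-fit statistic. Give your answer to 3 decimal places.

Under H₀ each category has probability 1/4, so each expected count is 136/4 = 34.
cat         O        E   (O−E)²/E
winter     41       34     1.4412
spring     32       34     0.1176
summer     42       34     1.8824
autumn     21       34     4.9706
Sum = 8.412

8.412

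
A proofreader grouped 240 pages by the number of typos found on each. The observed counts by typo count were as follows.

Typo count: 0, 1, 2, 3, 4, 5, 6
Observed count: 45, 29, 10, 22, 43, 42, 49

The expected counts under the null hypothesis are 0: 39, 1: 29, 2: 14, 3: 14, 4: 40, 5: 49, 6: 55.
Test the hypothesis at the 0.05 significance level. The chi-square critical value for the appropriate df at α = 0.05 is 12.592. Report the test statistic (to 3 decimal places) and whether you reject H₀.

8.517; do not reject

χ² = (45−39)²/39 + (29−29)²/29 + (10−14)²/14 + (22−14)²/14 + (43−40)²/40 + (42−49)²/49 + (49−55)²/55
   = 0.9231 + 0.0000 + 1.1429 + 4.5714 + 0.2250 + 1.0000 + 0.6545
Sum = 8.517
df = 6. Since 8.517 < 12.592, we do not reject H₀.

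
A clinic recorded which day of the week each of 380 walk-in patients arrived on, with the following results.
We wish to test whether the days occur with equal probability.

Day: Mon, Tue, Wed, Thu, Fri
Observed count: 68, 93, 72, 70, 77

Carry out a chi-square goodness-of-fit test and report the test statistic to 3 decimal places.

Under H₀ each category has probability 1/5, so each expected count is 380/5 = 76.
cat         O        E   (O−E)²/E
Mon        68       76     0.8421
Tue        93       76     3.8026
Wed        72       76     0.2105
Thu        70       76     0.4737
Fri        77       76     0.0132
Sum = 5.342

5.342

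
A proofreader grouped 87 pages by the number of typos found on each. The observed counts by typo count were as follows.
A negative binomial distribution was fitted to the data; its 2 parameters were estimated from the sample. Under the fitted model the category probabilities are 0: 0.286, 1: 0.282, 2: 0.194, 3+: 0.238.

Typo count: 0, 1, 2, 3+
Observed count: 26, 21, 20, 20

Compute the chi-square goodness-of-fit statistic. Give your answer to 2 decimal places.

Expected counts E_i = n·p_i: 87×0.286 = 24.882, 87×0.282 = 24.534, 87×0.194 = 16.878, 87×0.238 = 20.706.
χ² = (26−24.882)²/24.882 + (21−24.534)²/24.534 + (20−16.878)²/16.878 + (20−20.706)²/20.706
   = 0.050 + 0.509 + 0.577 + 0.024
Sum = 1.16

1.16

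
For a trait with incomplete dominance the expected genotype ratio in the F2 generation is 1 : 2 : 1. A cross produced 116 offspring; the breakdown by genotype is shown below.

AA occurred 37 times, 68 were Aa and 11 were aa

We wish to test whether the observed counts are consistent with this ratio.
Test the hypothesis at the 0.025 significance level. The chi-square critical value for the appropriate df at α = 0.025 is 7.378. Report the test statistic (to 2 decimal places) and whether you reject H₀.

Ratio total = 4. Expected counts: 116×1/4 = 29, 116×2/4 = 58, 116×1/4 = 29.
χ² = (37−29)²/29 + (68−58)²/58 + (11−29)²/29
   = 2.207 + 1.724 + 11.172
Sum = 15.10
df = 2. Since 15.10 > 7.378, we reject H₀.

15.10; reject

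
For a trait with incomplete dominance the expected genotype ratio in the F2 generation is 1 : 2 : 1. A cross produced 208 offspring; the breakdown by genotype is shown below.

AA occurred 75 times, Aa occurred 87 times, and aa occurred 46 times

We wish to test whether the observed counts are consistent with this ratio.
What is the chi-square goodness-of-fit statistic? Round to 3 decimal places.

Ratio total = 4. Expected counts: 208×1/4 = 52, 208×2/4 = 104, 208×1/4 = 52.
cat         O        E   (O−E)²/E
AA         75       52    10.1731
Aa         87      104     2.7788
aa         46       52     0.6923
Sum = 13.644

13.644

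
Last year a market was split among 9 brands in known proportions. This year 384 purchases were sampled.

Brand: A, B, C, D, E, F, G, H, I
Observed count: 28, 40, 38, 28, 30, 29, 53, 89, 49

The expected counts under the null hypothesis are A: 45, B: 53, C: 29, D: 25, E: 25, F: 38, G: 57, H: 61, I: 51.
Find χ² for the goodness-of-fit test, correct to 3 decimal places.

A: (28 − 45)²/45 = 289/45 = 6.4222
B: (40 − 53)²/53 = 169/53 = 3.1887
C: (38 − 29)²/29 = 81/29 = 2.7931
D: (28 − 25)²/25 = 9/25 = 0.3600
E: (30 − 25)²/25 = 25/25 = 1.0000
F: (29 − 38)²/38 = 81/38 = 2.1316
G: (53 − 57)²/57 = 16/57 = 0.2807
H: (89 − 61)²/61 = 784/61 = 12.8525
I: (49 − 51)²/51 = 4/51 = 0.0784
Sum = 29.107

29.107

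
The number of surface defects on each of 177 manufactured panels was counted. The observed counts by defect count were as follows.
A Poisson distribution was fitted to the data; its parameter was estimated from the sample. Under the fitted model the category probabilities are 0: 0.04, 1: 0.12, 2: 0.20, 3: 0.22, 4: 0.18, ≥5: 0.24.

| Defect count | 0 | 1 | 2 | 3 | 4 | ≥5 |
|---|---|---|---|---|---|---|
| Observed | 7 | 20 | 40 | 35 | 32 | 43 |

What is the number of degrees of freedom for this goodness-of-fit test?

There are k = 6 categories and 1 parameter estimated from the data, so df = 6 − 1 − 1 = 4.

4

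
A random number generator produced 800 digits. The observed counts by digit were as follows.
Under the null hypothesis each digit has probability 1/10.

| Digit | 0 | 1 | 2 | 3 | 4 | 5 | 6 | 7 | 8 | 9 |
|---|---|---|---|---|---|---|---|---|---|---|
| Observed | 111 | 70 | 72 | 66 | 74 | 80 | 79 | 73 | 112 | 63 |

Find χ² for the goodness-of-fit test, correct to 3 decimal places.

34.000

Expected count for each of the 10 categories: 800/10 = 80.
χ² = (111−80)²/80 + (70−80)²/80 + (72−80)²/80 + (66−80)²/80 + (74−80)²/80 + (80−80)²/80 + (79−80)²/80 + (73−80)²/80 + (112−80)²/80 + (63−80)²/80
   = 12.0125 + 1.2500 + 0.8000 + 2.4500 + 0.4500 + 0.0000 + 0.0125 + 0.6125 + 12.8000 + 3.6125
Sum = 34.000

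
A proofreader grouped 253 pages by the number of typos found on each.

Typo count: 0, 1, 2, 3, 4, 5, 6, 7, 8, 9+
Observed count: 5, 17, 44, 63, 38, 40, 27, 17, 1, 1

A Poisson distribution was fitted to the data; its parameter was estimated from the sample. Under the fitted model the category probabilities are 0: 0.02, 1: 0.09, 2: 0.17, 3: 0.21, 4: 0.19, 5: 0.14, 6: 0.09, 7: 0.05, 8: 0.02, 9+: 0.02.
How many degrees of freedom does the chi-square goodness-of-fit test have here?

There are k = 10 categories and 1 parameter estimated from the data, so df = 10 − 1 − 1 = 8.

8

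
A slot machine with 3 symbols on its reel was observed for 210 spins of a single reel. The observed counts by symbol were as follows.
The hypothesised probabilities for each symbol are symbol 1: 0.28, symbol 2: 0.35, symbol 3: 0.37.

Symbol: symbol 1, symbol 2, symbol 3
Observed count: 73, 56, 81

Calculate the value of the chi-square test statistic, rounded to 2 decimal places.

Expected counts E_i = n·p_i: 210×0.28 = 58.8, 210×0.35 = 73.5, 210×0.37 = 77.7.
symbol 1: (73 − 58.8)²/58.8 = 201.64/58.8 = 3.429
symbol 2: (56 − 73.5)²/73.5 = 306.25/73.5 = 4.167
symbol 3: (81 − 77.7)²/77.7 = 10.89/77.7 = 0.140
Sum = 7.74

7.74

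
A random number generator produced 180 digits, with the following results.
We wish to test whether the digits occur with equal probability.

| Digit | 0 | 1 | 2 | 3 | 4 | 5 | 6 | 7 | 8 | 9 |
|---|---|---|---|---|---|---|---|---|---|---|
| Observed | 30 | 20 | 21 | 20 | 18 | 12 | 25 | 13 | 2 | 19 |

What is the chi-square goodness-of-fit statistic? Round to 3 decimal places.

Expected count for each of the 10 categories: 180/10 = 18.
χ² = (30−18)²/18 + (20−18)²/18 + (21−18)²/18 + (20−18)²/18 + (18−18)²/18 + (12−18)²/18 + (25−18)²/18 + (13−18)²/18 + (2−18)²/18 + (19−18)²/18
   = 8.0000 + 0.2222 + 0.5000 + 0.2222 + 0.0000 + 2.0000 + 2.7222 + 1.3889 + 14.2222 + 0.0556
Sum = 29.333

29.333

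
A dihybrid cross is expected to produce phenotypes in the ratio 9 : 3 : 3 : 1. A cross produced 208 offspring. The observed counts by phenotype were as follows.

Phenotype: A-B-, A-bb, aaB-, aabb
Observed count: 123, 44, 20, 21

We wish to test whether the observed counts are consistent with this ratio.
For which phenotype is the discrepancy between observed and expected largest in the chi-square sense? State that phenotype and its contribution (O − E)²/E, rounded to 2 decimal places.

Ratio total = 16. Expected counts: 208×9/16 = 117, 208×3/16 = 39, 208×3/16 = 39, 208×1/16 = 13.
cat         O        E   (O−E)²/E
A-B-      123      117      0.308
A-bb       44       39      0.641
aaB-       20       39      9.256
aabb       21       13      4.923
The largest term is for aaB-: 9.26.

aaB-, 9.26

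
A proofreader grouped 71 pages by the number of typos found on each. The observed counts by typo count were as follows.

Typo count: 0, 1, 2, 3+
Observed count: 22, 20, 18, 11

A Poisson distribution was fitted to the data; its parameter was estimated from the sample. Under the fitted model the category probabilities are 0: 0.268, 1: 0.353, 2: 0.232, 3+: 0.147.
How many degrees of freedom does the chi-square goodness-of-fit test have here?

There are k = 4 categories and 1 parameter estimated from the data, so df = 4 − 1 − 1 = 2.

2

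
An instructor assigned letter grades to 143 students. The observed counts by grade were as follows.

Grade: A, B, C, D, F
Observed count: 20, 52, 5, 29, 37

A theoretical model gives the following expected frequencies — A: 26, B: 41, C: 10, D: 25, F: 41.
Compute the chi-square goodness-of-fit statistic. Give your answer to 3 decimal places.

7.866

cat         O        E   (O−E)²/E
A          20       26     1.3846
B          52       41     2.9512
C           5       10     2.5000
D          29       25     0.6400
F          37       41     0.3902
Sum = 7.866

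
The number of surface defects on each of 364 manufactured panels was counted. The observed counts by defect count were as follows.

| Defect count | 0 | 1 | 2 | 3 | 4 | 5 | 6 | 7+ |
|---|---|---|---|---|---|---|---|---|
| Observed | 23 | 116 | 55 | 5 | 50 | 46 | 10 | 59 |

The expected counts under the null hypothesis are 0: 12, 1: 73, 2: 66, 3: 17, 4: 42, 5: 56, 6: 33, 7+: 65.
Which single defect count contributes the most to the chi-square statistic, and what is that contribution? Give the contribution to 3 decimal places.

1, 25.329

χ² = (23−12)²/12 + (116−73)²/73 + (55−66)²/66 + (5−17)²/17 + (50−42)²/42 + (46−56)²/56 + (10−33)²/33 + (59−65)²/65
   = 10.0833 + 25.3288 + 1.8333 + 8.4706 + 1.5238 + 1.7857 + 16.0303 + 0.5538
The largest term is for 1: 25.329.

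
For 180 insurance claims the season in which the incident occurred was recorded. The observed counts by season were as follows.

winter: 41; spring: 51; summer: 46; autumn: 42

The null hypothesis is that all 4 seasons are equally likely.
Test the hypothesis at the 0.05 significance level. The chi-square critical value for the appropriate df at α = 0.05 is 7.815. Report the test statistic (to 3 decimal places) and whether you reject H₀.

1.378; do not reject

Under H₀ each category has probability 1/4, so each expected count is 180/4 = 45.
cat         O        E   (O−E)²/E
winter     41       45     0.3556
spring     51       45     0.8000
summer     46       45     0.0222
autumn     42       45     0.2000
Sum = 1.378
df = 3. Since 1.378 < 7.815, we do not reject H₀.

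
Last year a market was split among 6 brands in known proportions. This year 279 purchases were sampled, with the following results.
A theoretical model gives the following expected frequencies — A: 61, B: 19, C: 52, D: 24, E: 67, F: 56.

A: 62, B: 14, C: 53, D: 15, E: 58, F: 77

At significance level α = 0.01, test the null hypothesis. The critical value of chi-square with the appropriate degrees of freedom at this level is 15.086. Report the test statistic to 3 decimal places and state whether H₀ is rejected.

13.810; do not reject

cat         O        E   (O−E)²/E
A          62       61     0.0164
B          14       19     1.3158
C          53       52     0.0192
D          15       24     3.3750
E          58       67     1.2090
F          77       56     7.8750
Sum = 13.810
df = 5. Since 13.810 < 15.086, we do not reject H₀.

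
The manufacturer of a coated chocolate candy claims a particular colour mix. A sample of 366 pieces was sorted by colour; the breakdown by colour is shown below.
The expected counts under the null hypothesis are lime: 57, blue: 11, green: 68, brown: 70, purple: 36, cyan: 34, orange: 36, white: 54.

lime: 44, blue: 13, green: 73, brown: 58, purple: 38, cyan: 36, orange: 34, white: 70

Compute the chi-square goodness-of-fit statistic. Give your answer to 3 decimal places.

cat         O        E   (O−E)²/E
lime       44       57     2.9649
blue       13       11     0.3636
green      73       68     0.3676
brown      58       70     2.0571
purple     38       36     0.1111
cyan       36       34     0.1176
orange     34       36     0.1111
white      70       54     4.7407
Sum = 10.834

10.834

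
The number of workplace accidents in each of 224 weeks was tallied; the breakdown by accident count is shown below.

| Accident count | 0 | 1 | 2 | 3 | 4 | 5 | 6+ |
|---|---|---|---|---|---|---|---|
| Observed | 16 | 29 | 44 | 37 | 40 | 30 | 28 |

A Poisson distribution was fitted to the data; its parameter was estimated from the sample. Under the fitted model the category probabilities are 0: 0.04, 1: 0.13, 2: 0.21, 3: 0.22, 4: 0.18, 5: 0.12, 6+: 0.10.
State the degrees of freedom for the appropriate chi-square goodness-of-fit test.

5

There are k = 7 categories and 1 parameter estimated from the data, so df = 7 − 1 − 1 = 5.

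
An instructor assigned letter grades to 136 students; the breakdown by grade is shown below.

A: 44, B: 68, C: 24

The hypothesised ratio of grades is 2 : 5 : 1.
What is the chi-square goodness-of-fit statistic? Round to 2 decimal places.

Ratio total = 8. Expected counts: 136×2/8 = 34, 136×5/8 = 85, 136×1/8 = 17.
cat         O        E   (O−E)²/E
A          44       34      2.941
B          68       85      3.400
C          24       17      2.882
Sum = 9.22

9.22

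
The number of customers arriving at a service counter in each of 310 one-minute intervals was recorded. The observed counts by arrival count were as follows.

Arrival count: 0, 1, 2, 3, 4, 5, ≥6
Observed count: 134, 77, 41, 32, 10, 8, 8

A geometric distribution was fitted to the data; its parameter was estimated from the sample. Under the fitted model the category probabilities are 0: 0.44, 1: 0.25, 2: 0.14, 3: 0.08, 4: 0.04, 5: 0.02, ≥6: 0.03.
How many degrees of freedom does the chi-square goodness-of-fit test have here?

There are k = 7 categories and 1 parameter estimated from the data, so df = 7 − 1 − 1 = 5.

5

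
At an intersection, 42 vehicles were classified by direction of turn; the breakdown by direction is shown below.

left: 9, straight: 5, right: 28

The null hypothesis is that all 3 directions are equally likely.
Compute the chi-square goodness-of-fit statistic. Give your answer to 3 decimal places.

Expected count for each of the 3 categories: 42/3 = 14.
χ² = (9−14)²/14 + (5−14)²/14 + (28−14)²/14
   = 1.7857 + 5.7857 + 14.0000
Sum = 21.571

21.571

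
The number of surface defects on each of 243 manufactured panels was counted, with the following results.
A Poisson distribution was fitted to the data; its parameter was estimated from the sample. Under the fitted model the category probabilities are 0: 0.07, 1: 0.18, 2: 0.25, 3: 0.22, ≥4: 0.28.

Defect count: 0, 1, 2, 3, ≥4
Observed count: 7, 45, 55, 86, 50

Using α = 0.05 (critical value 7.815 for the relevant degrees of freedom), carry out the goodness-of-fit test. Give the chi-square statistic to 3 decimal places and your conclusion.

31.061; reject

Expected counts E_i = n·p_i: 243×0.07 = 17.01, 243×0.18 = 43.74, 243×0.25 = 60.75, 243×0.22 = 53.46, 243×0.28 = 68.04.
cat         O        E   (O−E)²/E
0           7    17.01     5.8907
1          45    43.74     0.0363
2          55    60.75     0.5442
3          86    53.46    19.8064
≥4         50    68.04     4.7831
Sum = 31.061
df = 3. Since 31.061 > 7.815, we reject H₀.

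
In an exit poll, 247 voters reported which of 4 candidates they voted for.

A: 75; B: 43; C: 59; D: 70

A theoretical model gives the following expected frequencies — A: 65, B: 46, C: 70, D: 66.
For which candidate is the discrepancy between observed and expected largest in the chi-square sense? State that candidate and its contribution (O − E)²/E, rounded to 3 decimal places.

cat         O        E   (O−E)²/E
A          75       65     1.5385
B          43       46     0.1957
C          59       70     1.7286
D          70       66     0.2424
The largest term is for C: 1.729.

C, 1.729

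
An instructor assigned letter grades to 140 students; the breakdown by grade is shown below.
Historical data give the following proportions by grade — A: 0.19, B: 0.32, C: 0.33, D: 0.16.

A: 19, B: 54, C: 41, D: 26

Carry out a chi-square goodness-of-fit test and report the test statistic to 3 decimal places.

5.225

Expected counts E_i = n·p_i: 140×0.19 = 26.6, 140×0.32 = 44.8, 140×0.33 = 46.2, 140×0.16 = 22.4.
χ² = (19−26.6)²/26.6 + (54−44.8)²/44.8 + (41−46.2)²/46.2 + (26−22.4)²/22.4
   = 2.1714 + 1.8893 + 0.5853 + 0.5786
Sum = 5.225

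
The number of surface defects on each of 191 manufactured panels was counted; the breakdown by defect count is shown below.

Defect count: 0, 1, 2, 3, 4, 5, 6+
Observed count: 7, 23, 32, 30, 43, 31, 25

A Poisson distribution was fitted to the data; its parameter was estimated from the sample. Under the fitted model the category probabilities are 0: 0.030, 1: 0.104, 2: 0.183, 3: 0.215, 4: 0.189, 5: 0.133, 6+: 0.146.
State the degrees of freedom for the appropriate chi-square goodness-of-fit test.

5

There are k = 7 categories and 1 parameter estimated from the data, so df = 7 − 1 − 1 = 5.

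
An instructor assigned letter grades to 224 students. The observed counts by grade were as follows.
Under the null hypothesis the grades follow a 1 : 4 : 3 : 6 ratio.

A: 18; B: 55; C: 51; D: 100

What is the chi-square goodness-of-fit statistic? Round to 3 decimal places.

Ratio total = 14. Expected counts: 224×1/14 = 16, 224×4/14 = 64, 224×3/14 = 48, 224×6/14 = 96.
A: (18 − 16)²/16 = 4/16 = 0.2500
B: (55 − 64)²/64 = 81/64 = 1.2656
C: (51 − 48)²/48 = 9/48 = 0.1875
D: (100 − 96)²/96 = 16/96 = 0.1667
Sum = 1.870

1.870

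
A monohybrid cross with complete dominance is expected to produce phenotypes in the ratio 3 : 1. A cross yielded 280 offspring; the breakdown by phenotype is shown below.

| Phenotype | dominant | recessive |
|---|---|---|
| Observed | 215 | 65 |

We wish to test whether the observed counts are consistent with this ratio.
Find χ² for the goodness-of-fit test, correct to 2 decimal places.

0.48

Ratio total = 4. Expected counts: 280×3/4 = 210, 280×1/4 = 70.
dominant: (215 − 210)²/210 = 25/210 = 0.119
recessive: (65 − 70)²/70 = 25/70 = 0.357
Sum = 0.48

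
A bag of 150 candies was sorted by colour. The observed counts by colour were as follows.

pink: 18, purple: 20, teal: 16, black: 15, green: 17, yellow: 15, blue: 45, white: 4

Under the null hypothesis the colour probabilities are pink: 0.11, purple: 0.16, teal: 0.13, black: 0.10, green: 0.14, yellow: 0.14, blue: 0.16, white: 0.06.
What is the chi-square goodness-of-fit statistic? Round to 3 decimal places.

25.060

Expected counts E_i = n·p_i: 150×0.11 = 16.5, 150×0.16 = 24, 150×0.13 = 19.5, 150×0.10 = 15, 150×0.14 = 21, 150×0.14 = 21, 150×0.16 = 24, 150×0.06 = 9.
cat         O        E   (O−E)²/E
pink       18     16.5     0.1364
purple     20       24     0.6667
teal       16     19.5     0.6282
black      15       15     0.0000
green      17       21     0.7619
yellow     15       21     1.7143
blue       45       24    18.3750
white       4        9     2.7778
Sum = 25.060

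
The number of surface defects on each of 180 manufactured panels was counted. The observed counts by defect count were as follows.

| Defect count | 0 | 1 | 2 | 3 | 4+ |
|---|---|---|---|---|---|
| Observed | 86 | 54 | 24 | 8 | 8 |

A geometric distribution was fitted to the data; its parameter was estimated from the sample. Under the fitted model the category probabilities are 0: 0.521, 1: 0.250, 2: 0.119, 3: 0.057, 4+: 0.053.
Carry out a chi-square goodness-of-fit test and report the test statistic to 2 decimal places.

Expected counts E_i = n·p_i: 180×0.521 = 93.78, 180×0.250 = 45, 180×0.119 = 21.42, 180×0.057 = 10.26, 180×0.053 = 9.54.
cat         O        E   (O−E)²/E
0          86    93.78      0.645
1          54       45      1.800
2          24    21.42      0.311
3           8    10.26      0.498
4+          8     9.54      0.249
Sum = 3.50

3.50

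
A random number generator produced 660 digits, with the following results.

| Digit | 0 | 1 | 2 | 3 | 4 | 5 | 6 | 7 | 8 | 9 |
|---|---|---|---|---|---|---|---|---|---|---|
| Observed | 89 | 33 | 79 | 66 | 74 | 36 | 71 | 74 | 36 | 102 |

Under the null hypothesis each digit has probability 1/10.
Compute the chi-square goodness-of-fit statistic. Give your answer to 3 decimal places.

Under H₀ each category has probability 1/10, so each expected count is 660/10 = 66.
cat         O        E   (O−E)²/E
0          89       66     8.0152
1          33       66    16.5000
2          79       66     2.5606
3          66       66     0.0000
4          74       66     0.9697
5          36       66    13.6364
6          71       66     0.3788
7          74       66     0.9697
8          36       66    13.6364
9         102       66    19.6364
Sum = 76.303

76.303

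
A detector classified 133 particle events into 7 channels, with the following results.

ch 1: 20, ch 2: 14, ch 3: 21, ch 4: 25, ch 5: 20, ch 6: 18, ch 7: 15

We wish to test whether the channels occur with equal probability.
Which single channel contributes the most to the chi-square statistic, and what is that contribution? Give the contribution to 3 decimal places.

ch 4, 1.895

Expected count for each of the 7 categories: 133/7 = 19.
ch 1: (20 − 19)²/19 = 1/19 = 0.0526
ch 2: (14 − 19)²/19 = 25/19 = 1.3158
ch 3: (21 − 19)²/19 = 4/19 = 0.2105
ch 4: (25 − 19)²/19 = 36/19 = 1.8947
ch 5: (20 − 19)²/19 = 1/19 = 0.0526
ch 6: (18 − 19)²/19 = 1/19 = 0.0526
ch 7: (15 − 19)²/19 = 16/19 = 0.8421
The largest term is for ch 4: 1.895.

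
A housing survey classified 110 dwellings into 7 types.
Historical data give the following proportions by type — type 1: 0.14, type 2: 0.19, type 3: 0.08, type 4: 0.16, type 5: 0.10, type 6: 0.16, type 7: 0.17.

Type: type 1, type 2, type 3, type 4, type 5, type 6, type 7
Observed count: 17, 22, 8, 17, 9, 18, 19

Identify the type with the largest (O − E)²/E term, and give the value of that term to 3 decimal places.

Expected counts E_i = n·p_i: 110×0.14 = 15.4, 110×0.19 = 20.9, 110×0.08 = 8.8, 110×0.16 = 17.6, 110×0.10 = 11, 110×0.16 = 17.6, 110×0.17 = 18.7.
cat         O        E   (O−E)²/E
type 1     17     15.4     0.1662
type 2     22     20.9     0.0579
type 3      8      8.8     0.0727
type 4     17     17.6     0.0205
type 5      9       11     0.3636
type 6     18     17.6     0.0091
type 7     19     18.7     0.0048
The largest term is for type 5: 0.364.

type 5, 0.364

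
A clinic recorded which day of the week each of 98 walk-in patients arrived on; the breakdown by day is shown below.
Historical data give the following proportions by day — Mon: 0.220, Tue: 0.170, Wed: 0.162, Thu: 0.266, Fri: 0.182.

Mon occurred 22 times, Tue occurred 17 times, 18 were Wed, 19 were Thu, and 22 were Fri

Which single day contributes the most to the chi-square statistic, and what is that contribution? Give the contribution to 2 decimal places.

Expected counts E_i = n·p_i: 98×0.220 = 21.56, 98×0.170 = 16.66, 98×0.162 = 15.876, 98×0.266 = 26.068, 98×0.182 = 17.836.
cat         O        E   (O−E)²/E
Mon        22    21.56      0.009
Tue        17    16.66      0.007
Wed        18   15.876      0.284
Thu        19   26.068      1.916
Fri        22   17.836      0.972
The largest term is for Thu: 1.92.

Thu, 1.92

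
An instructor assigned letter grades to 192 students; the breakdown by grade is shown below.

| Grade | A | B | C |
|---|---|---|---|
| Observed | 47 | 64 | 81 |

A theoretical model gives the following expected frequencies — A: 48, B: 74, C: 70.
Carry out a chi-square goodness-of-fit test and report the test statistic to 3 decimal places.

A: (47 − 48)²/48 = 1/48 = 0.0208
B: (64 − 74)²/74 = 100/74 = 1.3514
C: (81 − 70)²/70 = 121/70 = 1.7286
Sum = 3.101

3.101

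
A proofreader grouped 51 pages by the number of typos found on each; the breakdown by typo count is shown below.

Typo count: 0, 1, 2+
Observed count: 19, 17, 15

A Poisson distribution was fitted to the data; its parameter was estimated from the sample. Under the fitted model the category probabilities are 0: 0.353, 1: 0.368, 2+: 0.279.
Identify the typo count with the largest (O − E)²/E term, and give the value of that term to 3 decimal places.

1, 0.167

Expected counts E_i = n·p_i: 51×0.353 = 18.003, 51×0.368 = 18.768, 51×0.279 = 14.229.
cat         O        E   (O−E)²/E
0          19   18.003     0.0552
1          17   18.768     0.1666
2+         15   14.229     0.0418
The largest term is for 1: 0.167.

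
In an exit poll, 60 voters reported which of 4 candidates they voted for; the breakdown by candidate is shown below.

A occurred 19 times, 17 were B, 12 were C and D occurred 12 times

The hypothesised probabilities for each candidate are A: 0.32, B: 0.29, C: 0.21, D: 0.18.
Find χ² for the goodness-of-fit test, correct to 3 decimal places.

Expected counts E_i = n·p_i: 60×0.32 = 19.2, 60×0.29 = 17.4, 60×0.21 = 12.6, 60×0.18 = 10.8.
A: (19 − 19.2)²/19.2 = 0.04/19.2 = 0.0021
B: (17 − 17.4)²/17.4 = 0.16/17.4 = 0.0092
C: (12 − 12.6)²/12.6 = 0.36/12.6 = 0.0286
D: (12 − 10.8)²/10.8 = 1.44/10.8 = 0.1333
Sum = 0.173

0.173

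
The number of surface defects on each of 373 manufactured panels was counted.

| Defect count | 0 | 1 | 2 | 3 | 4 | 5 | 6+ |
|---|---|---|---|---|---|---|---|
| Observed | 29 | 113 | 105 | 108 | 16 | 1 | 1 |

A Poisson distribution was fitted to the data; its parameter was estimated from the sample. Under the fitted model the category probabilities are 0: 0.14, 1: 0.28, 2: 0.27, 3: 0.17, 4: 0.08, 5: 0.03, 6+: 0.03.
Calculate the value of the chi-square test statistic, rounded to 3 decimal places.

67.543

Expected counts E_i = n·p_i: 373×0.14 = 52.22, 373×0.28 = 104.44, 373×0.27 = 100.71, 373×0.17 = 63.41, 373×0.08 = 29.84, 373×0.03 = 11.19, 373×0.03 = 11.19.
0: (29 − 52.22)²/52.22 = 539.1684/52.22 = 10.3249
1: (113 − 104.44)²/104.44 = 73.2736/104.44 = 0.7016
2: (105 − 100.71)²/100.71 = 18.4041/100.71 = 0.1827
3: (108 − 63.41)²/63.41 = 1988.2681/63.41 = 31.3557
4: (16 − 29.84)²/29.84 = 191.5456/29.84 = 6.4191
5: (1 − 11.19)²/11.19 = 103.8361/11.19 = 9.2794
6+: (1 − 11.19)²/11.19 = 103.8361/11.19 = 9.2794
Sum = 67.543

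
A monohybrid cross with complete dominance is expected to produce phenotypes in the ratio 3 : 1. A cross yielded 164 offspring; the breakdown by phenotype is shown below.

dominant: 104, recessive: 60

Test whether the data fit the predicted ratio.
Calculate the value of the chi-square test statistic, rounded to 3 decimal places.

11.740

Ratio total = 4. Expected counts: 164×3/4 = 123, 164×1/4 = 41.
cat            O        E   (O−E)²/E
dominant     104      123     2.9350
recessive     60       41     8.8049
Sum = 11.740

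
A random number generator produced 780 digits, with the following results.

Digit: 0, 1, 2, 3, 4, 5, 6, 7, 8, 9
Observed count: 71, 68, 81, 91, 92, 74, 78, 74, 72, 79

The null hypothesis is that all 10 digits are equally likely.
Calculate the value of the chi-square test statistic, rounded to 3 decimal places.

7.590

Under H₀ each category has probability 1/10, so each expected count is 780/10 = 78.
χ² = (71−78)²/78 + (68−78)²/78 + (81−78)²/78 + (91−78)²/78 + (92−78)²/78 + (74−78)²/78 + (78−78)²/78 + (74−78)²/78 + (72−78)²/78 + (79−78)²/78
   = 0.6282 + 1.2821 + 0.1154 + 2.1667 + 2.5128 + 0.2051 + 0.0000 + 0.2051 + 0.4615 + 0.0128
Sum = 7.590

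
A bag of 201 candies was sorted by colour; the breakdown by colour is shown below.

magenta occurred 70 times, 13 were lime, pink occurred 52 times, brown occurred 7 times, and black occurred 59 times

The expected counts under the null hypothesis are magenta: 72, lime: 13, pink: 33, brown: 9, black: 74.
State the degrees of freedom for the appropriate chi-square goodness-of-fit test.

There are k = 5 categories and no parameters were estimated from the data, so df = 5 − 1 = 4.

4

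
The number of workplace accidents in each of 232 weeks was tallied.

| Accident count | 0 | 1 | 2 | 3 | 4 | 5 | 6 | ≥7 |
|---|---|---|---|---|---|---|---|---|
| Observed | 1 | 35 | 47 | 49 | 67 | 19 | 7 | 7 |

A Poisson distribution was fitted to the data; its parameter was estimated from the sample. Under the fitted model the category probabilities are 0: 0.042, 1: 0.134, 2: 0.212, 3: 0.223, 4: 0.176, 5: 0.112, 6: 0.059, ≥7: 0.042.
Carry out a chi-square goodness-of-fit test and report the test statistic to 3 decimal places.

31.269

Expected counts E_i = n·p_i: 232×0.042 = 9.744, 232×0.134 = 31.088, 232×0.212 = 49.184, 232×0.223 = 51.736, 232×0.176 = 40.832, 232×0.112 = 25.984, 232×0.059 = 13.688, 232×0.042 = 9.744.
0: (1 − 9.744)²/9.744 = 76.457536/9.744 = 7.8466
1: (35 − 31.088)²/31.088 = 15.303744/31.088 = 0.4923
2: (47 − 49.184)²/49.184 = 4.769856/49.184 = 0.0970
3: (49 − 51.736)²/51.736 = 7.485696/51.736 = 0.1447
4: (67 − 40.832)²/40.832 = 684.764224/40.832 = 16.7703
5: (19 − 25.984)²/25.984 = 48.776256/25.984 = 1.8772
6: (7 − 13.688)²/13.688 = 44.729344/13.688 = 3.2678
≥7: (7 − 9.744)²/9.744 = 7.529536/9.744 = 0.7727
Sum = 31.269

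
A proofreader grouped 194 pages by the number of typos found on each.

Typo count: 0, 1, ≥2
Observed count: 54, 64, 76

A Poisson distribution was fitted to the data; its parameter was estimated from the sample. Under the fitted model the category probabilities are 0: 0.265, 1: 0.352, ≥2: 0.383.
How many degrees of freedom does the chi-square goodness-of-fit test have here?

1

There are k = 3 categories and 1 parameter estimated from the data, so df = 3 − 1 − 1 = 1.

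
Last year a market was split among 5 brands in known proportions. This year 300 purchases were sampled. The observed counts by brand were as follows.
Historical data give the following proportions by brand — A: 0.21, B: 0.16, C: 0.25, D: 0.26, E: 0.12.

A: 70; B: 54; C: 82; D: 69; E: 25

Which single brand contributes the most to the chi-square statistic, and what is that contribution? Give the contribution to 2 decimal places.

Expected counts E_i = n·p_i: 300×0.21 = 63, 300×0.16 = 48, 300×0.25 = 75, 300×0.26 = 78, 300×0.12 = 36.
χ² = (70−63)²/63 + (54−48)²/48 + (82−75)²/75 + (69−78)²/78 + (25−36)²/36
   = 0.778 + 0.750 + 0.653 + 1.038 + 3.361
The largest term is for E: 3.36.

E, 3.36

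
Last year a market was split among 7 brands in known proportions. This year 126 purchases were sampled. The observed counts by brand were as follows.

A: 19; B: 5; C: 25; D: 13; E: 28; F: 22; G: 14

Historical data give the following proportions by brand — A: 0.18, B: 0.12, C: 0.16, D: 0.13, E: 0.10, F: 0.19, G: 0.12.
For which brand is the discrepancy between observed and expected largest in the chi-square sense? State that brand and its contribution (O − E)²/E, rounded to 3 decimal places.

Expected counts E_i = n·p_i: 126×0.18 = 22.68, 126×0.12 = 15.12, 126×0.16 = 20.16, 126×0.13 = 16.38, 126×0.10 = 12.6, 126×0.19 = 23.94, 126×0.12 = 15.12.
A: (19 − 22.68)²/22.68 = 13.5424/22.68 = 0.5971
B: (5 − 15.12)²/15.12 = 102.4144/15.12 = 6.7734
C: (25 − 20.16)²/20.16 = 23.4256/20.16 = 1.1620
D: (13 − 16.38)²/16.38 = 11.4244/16.38 = 0.6975
E: (28 − 12.6)²/12.6 = 237.16/12.6 = 18.8222
F: (22 − 23.94)²/23.94 = 3.7636/23.94 = 0.1572
G: (14 − 15.12)²/15.12 = 1.2544/15.12 = 0.0830
The largest term is for E: 18.822.

E, 18.822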